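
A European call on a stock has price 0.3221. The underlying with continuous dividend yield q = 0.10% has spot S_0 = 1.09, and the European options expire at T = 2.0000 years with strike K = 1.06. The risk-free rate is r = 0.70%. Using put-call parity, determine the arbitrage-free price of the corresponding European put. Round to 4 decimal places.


Put-call parity: C - P = S_0 * exp(-qT) - K * exp(-rT).
S_0 * exp(-qT) = 1.0900 * 0.99800200 = 1.08782218
K * exp(-rT) = 1.0600 * 0.98609754 = 1.04526340
P = C - S*exp(-qT) + K*exp(-rT)
P = 0.3221 - 1.08782218 + 1.04526340 = 0.2795

Answer: Put price = 0.2795


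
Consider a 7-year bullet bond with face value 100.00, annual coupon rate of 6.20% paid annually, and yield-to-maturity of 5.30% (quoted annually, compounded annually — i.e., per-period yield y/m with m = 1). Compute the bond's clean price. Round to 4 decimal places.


Coupon per period c = face * coupon_rate / m = 6.200000
Periods per year m = 1; per-period yield y/m = 0.053000
Number of cashflows N = 7
Cashflows (t years, CF_t, discount factor 1/(1+y/m)^(m*t), PV):
  t = 1.0000: CF_t = 6.200000, DF = 0.949668, PV = 5.887939
  t = 2.0000: CF_t = 6.200000, DF = 0.901869, PV = 5.591585
  t = 3.0000: CF_t = 6.200000, DF = 0.856475, PV = 5.310147
  t = 4.0000: CF_t = 6.200000, DF = 0.813367, PV = 5.042875
  t = 5.0000: CF_t = 6.200000, DF = 0.772428, PV = 4.789055
  t = 6.0000: CF_t = 6.200000, DF = 0.733550, PV = 4.548011
  t = 7.0000: CF_t = 106.200000, DF = 0.696629, PV = 73.981975
Price P = sum_t PV_t = 105.151587

Answer: Price = 105.1516


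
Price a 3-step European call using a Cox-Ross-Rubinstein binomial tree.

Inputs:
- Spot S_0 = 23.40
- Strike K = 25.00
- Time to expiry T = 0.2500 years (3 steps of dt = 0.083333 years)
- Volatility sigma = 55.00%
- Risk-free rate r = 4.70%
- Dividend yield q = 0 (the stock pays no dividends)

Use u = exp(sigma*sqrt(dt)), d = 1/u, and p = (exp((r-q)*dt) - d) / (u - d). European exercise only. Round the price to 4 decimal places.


Answer: Price = V(0,0) = 2.1710

Derivation:
dt = T/N = 0.083333
u = exp(sigma*sqrt(dt)) = 1.172070; d = 1/u = 0.853191
p = (exp((r-q)*dt) - d) / (u - d) = 0.472697
Discount per step: exp(-r*dt) = 0.996091
Stock lattice S(k, i) with i counting down-moves:
  k=0: S(0,0) = 23.4000
  k=1: S(1,0) = 27.4264; S(1,1) = 19.9647
  k=2: S(2,0) = 32.1457; S(2,1) = 23.4000; S(2,2) = 17.0337
  k=3: S(3,0) = 37.6770; S(3,1) = 27.4264; S(3,2) = 19.9647; S(3,3) = 14.5330
Terminal payoffs V(N, i) = max(S_T - K, 0):
  V(3,0) = 12.677006; V(3,1) = 2.426435; V(3,2) = 0.000000; V(3,3) = 0.000000
Backward induction: V(k, i) = exp(-r*dt) * [p * V(k+1, i) + (1-p) * V(k+1, i+1)].
  V(2,0) = exp(-r*dt) * [p*12.677006 + (1-p)*2.426435] = 7.243424
  V(2,1) = exp(-r*dt) * [p*2.426435 + (1-p)*0.000000] = 1.142485
  V(2,2) = exp(-r*dt) * [p*0.000000 + (1-p)*0.000000] = 0.000000
  V(1,0) = exp(-r*dt) * [p*7.243424 + (1-p)*1.142485] = 4.010642
  V(1,1) = exp(-r*dt) * [p*1.142485 + (1-p)*0.000000] = 0.537938
  V(0,0) = exp(-r*dt) * [p*4.010642 + (1-p)*0.537938] = 2.170956


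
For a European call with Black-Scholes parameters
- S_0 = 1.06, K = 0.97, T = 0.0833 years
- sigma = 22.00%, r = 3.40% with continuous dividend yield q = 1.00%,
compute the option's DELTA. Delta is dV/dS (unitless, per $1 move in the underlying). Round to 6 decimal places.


Answer: Delta = 0.927167

Derivation:
d1 = 1.4606184457; d2 = 1.3971226191
phi(d1) = 0.1372924914; exp(-qT) = 0.9991673468; exp(-rT) = 0.9971718069
N(d1) = 0.9279399093
Delta = exp(-qT) * N(d1) = 0.9991673468 * 0.9279399093 = 0.927167


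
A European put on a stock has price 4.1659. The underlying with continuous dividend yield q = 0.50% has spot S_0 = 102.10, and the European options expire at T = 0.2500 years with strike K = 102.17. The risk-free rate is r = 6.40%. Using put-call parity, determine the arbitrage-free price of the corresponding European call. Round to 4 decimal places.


Answer: Call price = 5.5901

Derivation:
Put-call parity: C - P = S_0 * exp(-qT) - K * exp(-rT).
S_0 * exp(-qT) = 102.1000 * 0.99875078 = 101.97245473
K * exp(-rT) = 102.1700 * 0.98412732 = 100.54828829
C = P + S*exp(-qT) - K*exp(-rT)
C = 4.1659 + 101.97245473 - 100.54828829 = 5.5901


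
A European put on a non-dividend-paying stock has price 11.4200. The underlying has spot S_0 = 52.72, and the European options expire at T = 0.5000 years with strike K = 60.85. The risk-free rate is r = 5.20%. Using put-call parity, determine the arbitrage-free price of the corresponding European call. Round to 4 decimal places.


Answer: Call price = 4.8517

Derivation:
Put-call parity: C - P = S_0 * exp(-qT) - K * exp(-rT).
S_0 * exp(-qT) = 52.7200 * 1.00000000 = 52.72000000
K * exp(-rT) = 60.8500 * 0.97433509 = 59.28829020
C = P + S*exp(-qT) - K*exp(-rT)
C = 11.4200 + 52.72000000 - 59.28829020 = 4.8517


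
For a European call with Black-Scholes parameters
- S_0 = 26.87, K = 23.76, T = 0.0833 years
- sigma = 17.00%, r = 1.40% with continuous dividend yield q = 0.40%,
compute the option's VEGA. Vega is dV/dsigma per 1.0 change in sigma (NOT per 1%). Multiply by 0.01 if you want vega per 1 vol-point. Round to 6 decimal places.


d1 = 2.5485320057; d2 = 2.4994670488
phi(d1) = 0.0155072717; exp(-qT) = 0.9996668555; exp(-rT) = 0.9988344797
Vega = S * exp(-qT) * phi(d1) * sqrt(T) = 26.8700 * 0.9996668555 * 0.0155072717 * 0.2886173938 = 0.120221

Answer: Vega = 0.120221


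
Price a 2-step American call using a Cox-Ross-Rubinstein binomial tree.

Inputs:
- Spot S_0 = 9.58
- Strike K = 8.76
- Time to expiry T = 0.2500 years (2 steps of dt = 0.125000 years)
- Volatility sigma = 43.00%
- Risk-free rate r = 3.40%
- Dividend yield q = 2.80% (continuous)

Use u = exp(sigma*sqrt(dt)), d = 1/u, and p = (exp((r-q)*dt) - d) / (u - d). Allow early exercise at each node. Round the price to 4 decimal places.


dt = T/N = 0.125000
u = exp(sigma*sqrt(dt)) = 1.164193; d = 1/u = 0.858964
p = (exp((r-q)*dt) - d) / (u - d) = 0.464524
Discount per step: exp(-r*dt) = 0.995759
Stock lattice S(k, i) with i counting down-moves:
  k=0: S(0,0) = 9.5800
  k=1: S(1,0) = 11.1530; S(1,1) = 8.2289
  k=2: S(2,0) = 12.9842; S(2,1) = 9.5800; S(2,2) = 7.0683
Terminal payoffs V(N, i) = max(S_T - K, 0):
  V(2,0) = 4.224204; V(2,1) = 0.820000; V(2,2) = 0.000000
Backward induction: V(k, i) = exp(-r*dt) * [p * V(k+1, i) + (1-p) * V(k+1, i+1)]; then take max(V_cont, immediate exercise) for American.
  V(1,0) = exp(-r*dt) * [p*4.224204 + (1-p)*0.820000] = 2.391151; exercise = 2.392967; V(1,0) = max -> 2.392967
  V(1,1) = exp(-r*dt) * [p*0.820000 + (1-p)*0.000000] = 0.379294; exercise = 0.000000; V(1,1) = max -> 0.379294
  V(0,0) = exp(-r*dt) * [p*2.392967 + (1-p)*0.379294] = 1.309118; exercise = 0.820000; V(0,0) = max -> 1.309118

Answer: Price = V(0,0) = 1.3091


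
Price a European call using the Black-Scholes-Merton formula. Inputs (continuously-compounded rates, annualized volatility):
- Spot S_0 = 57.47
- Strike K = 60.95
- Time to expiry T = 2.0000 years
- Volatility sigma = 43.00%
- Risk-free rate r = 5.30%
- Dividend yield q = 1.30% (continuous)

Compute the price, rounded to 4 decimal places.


Answer: Price = 13.8330

Derivation:
d1 = (ln(S/K) + (r - q + 0.5*sigma^2) * T) / (sigma * sqrt(T)) = 0.33893308
d2 = d1 - sigma * sqrt(T) = -0.26917875
exp(-rT) = 0.89942465; exp(-qT) = 0.97433509
C = S_0 * exp(-qT) * N(d1) - K * exp(-rT) * N(d2)
N(d1) = 0.63266993; N(d2) = 0.39389607
C = 57.4700 * 0.97433509 * 0.63266993 - 60.9500 * 0.89942465 * 0.39389607 = 13.8330


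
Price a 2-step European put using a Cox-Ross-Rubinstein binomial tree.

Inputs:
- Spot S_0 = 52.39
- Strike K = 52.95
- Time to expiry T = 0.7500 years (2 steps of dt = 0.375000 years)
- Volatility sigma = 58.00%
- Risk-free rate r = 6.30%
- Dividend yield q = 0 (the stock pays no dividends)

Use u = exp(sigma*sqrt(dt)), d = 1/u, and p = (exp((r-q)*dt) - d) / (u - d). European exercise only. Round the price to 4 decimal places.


dt = T/N = 0.375000
u = exp(sigma*sqrt(dt)) = 1.426432; d = 1/u = 0.701050
p = (exp((r-q)*dt) - d) / (u - d) = 0.445085
Discount per step: exp(-r*dt) = 0.976652
Stock lattice S(k, i) with i counting down-moves:
  k=0: S(0,0) = 52.3900
  k=1: S(1,0) = 74.7308; S(1,1) = 36.7280
  k=2: S(2,0) = 106.5983; S(2,1) = 52.3900; S(2,2) = 25.7482
Terminal payoffs V(N, i) = max(K - S_T, 0):
  V(2,0) = 0.000000; V(2,1) = 0.560000; V(2,2) = 27.201826
Backward induction: V(k, i) = exp(-r*dt) * [p * V(k+1, i) + (1-p) * V(k+1, i+1)].
  V(1,0) = exp(-r*dt) * [p*0.000000 + (1-p)*0.560000] = 0.303497
  V(1,1) = exp(-r*dt) * [p*0.560000 + (1-p)*27.201826] = 14.985706
  V(0,0) = exp(-r*dt) * [p*0.303497 + (1-p)*14.985706] = 8.253568

Answer: Price = V(0,0) = 8.2536


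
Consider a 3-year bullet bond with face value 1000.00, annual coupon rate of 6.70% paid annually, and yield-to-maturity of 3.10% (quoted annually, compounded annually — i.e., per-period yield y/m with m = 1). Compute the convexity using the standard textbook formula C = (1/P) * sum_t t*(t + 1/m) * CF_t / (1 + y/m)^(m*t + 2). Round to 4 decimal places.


Coupon per period c = face * coupon_rate / m = 67.000000
Periods per year m = 1; per-period yield y/m = 0.031000
Number of cashflows N = 3
Cashflows (t years, CF_t, discount factor 1/(1+y/m)^(m*t), PV):
  t = 1.0000: CF_t = 67.000000, DF = 0.969932, PV = 64.985451
  t = 2.0000: CF_t = 67.000000, DF = 0.940768, PV = 63.031475
  t = 3.0000: CF_t = 1067.000000, DF = 0.912481, PV = 973.617617
Price P = sum_t PV_t = 1101.634543
Convexity numerator sum_t t*(t + 1/m) * CF_t / (1+y/m)^(m*t + 2):
  t = 1.0000: term = 122.272503
  t = 2.0000: term = 355.788078
  t = 3.0000: term = 10991.382942
Convexity = (1/P) * sum = 11469.443524 / 1101.634543 = 10.411296

Answer: Convexity = 10.4113


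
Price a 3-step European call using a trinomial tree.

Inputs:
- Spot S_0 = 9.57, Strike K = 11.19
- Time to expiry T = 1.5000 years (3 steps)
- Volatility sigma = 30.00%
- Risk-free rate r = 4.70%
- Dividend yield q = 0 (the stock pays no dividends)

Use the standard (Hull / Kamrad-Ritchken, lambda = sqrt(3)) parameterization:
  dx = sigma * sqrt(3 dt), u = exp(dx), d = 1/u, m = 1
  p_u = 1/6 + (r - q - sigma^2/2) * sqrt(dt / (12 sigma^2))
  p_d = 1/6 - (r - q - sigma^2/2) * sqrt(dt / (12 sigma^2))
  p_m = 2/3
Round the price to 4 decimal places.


dt = T/N = 0.500000; dx = sigma*sqrt(3*dt) = 0.367423
u = exp(dx) = 1.444009; d = 1/u = 0.692516
p_u = 0.168027, p_m = 0.666667, p_d = 0.165306
Discount per step: exp(-r*dt) = 0.976774
Stock lattice S(k, j) with j the centered position index:
  k=0: S(0,+0) = 9.5700
  k=1: S(1,-1) = 6.6274; S(1,+0) = 9.5700; S(1,+1) = 13.8192
  k=2: S(2,-2) = 4.5896; S(2,-1) = 6.6274; S(2,+0) = 9.5700; S(2,+1) = 13.8192; S(2,+2) = 19.9550
  k=3: S(3,-3) = 3.1784; S(3,-2) = 4.5896; S(3,-1) = 6.6274; S(3,+0) = 9.5700; S(3,+1) = 13.8192; S(3,+2) = 19.9550; S(3,+3) = 28.8152
Terminal payoffs V(N, j) = max(S_T - K, 0):
  V(3,-3) = 0.000000; V(3,-2) = 0.000000; V(3,-1) = 0.000000; V(3,+0) = 0.000000; V(3,+1) = 2.629169; V(3,+2) = 8.765008; V(3,+3) = 17.625216
Backward induction: V(k, j) = exp(-r*dt) * [p_u * V(k+1, j+1) + p_m * V(k+1, j) + p_d * V(k+1, j-1)]
  V(2,-2) = exp(-r*dt) * [p_u*0.000000 + p_m*0.000000 + p_d*0.000000] = 0.000000
  V(2,-1) = exp(-r*dt) * [p_u*0.000000 + p_m*0.000000 + p_d*0.000000] = 0.000000
  V(2,+0) = exp(-r*dt) * [p_u*2.629169 + p_m*0.000000 + p_d*0.000000] = 0.431512
  V(2,+1) = exp(-r*dt) * [p_u*8.765008 + p_m*2.629169 + p_d*0.000000] = 3.150625
  V(2,+2) = exp(-r*dt) * [p_u*17.625216 + p_m*8.765008 + p_d*2.629169] = 9.024880
  V(1,-1) = exp(-r*dt) * [p_u*0.431512 + p_m*0.000000 + p_d*0.000000] = 0.070822
  V(1,+0) = exp(-r*dt) * [p_u*3.150625 + p_m*0.431512 + p_d*0.000000] = 0.798089
  V(1,+1) = exp(-r*dt) * [p_u*9.024880 + p_m*3.150625 + p_d*0.431512] = 3.602514
  V(0,+0) = exp(-r*dt) * [p_u*3.602514 + p_m*0.798089 + p_d*0.070822] = 1.122399

Answer: Price = V(0,0) = 1.1224


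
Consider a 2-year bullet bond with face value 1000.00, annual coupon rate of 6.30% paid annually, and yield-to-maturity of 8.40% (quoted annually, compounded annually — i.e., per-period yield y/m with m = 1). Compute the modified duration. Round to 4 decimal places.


Answer: Modified duration = 1.7893

Derivation:
Coupon per period c = face * coupon_rate / m = 63.000000
Periods per year m = 1; per-period yield y/m = 0.084000
Number of cashflows N = 2
Cashflows (t years, CF_t, discount factor 1/(1+y/m)^(m*t), PV):
  t = 1.0000: CF_t = 63.000000, DF = 0.922509, PV = 58.118081
  t = 2.0000: CF_t = 1063.000000, DF = 0.851023, PV = 904.637736
Price P = sum_t PV_t = 962.755818
First compute Macaulay numerator sum_t t * PV_t:
  t * PV_t at t = 1.0000: 58.118081
  t * PV_t at t = 2.0000: 1809.275473
Macaulay duration D = 1867.393554 / 962.755818 = 1.939634
Modified duration = D / (1 + y/m) = 1.939634 / (1 + 0.084000) = 1.789330


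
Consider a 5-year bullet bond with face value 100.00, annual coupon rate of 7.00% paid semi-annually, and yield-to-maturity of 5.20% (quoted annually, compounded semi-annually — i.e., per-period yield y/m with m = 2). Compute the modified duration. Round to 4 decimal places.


Coupon per period c = face * coupon_rate / m = 3.500000
Periods per year m = 2; per-period yield y/m = 0.026000
Number of cashflows N = 10
Cashflows (t years, CF_t, discount factor 1/(1+y/m)^(m*t), PV):
  t = 0.5000: CF_t = 3.500000, DF = 0.974659, PV = 3.411306
  t = 1.0000: CF_t = 3.500000, DF = 0.949960, PV = 3.324860
  t = 1.5000: CF_t = 3.500000, DF = 0.925887, PV = 3.240604
  t = 2.0000: CF_t = 3.500000, DF = 0.902424, PV = 3.158483
  t = 2.5000: CF_t = 3.500000, DF = 0.879555, PV = 3.078444
  t = 3.0000: CF_t = 3.500000, DF = 0.857266, PV = 3.000433
  t = 3.5000: CF_t = 3.500000, DF = 0.835542, PV = 2.924398
  t = 4.0000: CF_t = 3.500000, DF = 0.814369, PV = 2.850291
  t = 4.5000: CF_t = 3.500000, DF = 0.793732, PV = 2.778061
  t = 5.0000: CF_t = 103.500000, DF = 0.773618, PV = 80.069431
Price P = sum_t PV_t = 107.836311
First compute Macaulay numerator sum_t t * PV_t:
  t * PV_t at t = 0.5000: 1.705653
  t * PV_t at t = 1.0000: 3.324860
  t * PV_t at t = 1.5000: 4.860906
  t * PV_t at t = 2.0000: 6.316967
  t * PV_t at t = 2.5000: 7.696110
  t * PV_t at t = 3.0000: 9.001298
  t * PV_t at t = 3.5000: 10.235394
  t * PV_t at t = 4.0000: 11.401163
  t * PV_t at t = 4.5000: 12.501275
  t * PV_t at t = 5.0000: 400.347155
Macaulay duration D = 467.390780 / 107.836311 = 4.334262
Modified duration = D / (1 + y/m) = 4.334262 / (1 + 0.026000) = 4.224427

Answer: Modified duration = 4.2244


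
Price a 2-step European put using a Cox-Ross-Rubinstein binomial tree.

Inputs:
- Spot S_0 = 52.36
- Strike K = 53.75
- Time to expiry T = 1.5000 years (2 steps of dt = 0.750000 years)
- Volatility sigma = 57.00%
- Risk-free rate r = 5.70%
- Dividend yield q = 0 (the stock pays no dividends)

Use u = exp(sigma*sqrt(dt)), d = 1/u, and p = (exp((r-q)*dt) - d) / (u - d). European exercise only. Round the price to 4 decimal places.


Answer: Price = V(0,0) = 11.1413

Derivation:
dt = T/N = 0.750000
u = exp(sigma*sqrt(dt)) = 1.638260; d = 1/u = 0.610404
p = (exp((r-q)*dt) - d) / (u - d) = 0.421531
Discount per step: exp(-r*dt) = 0.958151
Stock lattice S(k, i) with i counting down-moves:
  k=0: S(0,0) = 52.3600
  k=1: S(1,0) = 85.7793; S(1,1) = 31.9607
  k=2: S(2,0) = 140.5287; S(2,1) = 52.3600; S(2,2) = 19.5090
Terminal payoffs V(N, i) = max(K - S_T, 0):
  V(2,0) = 0.000000; V(2,1) = 1.390000; V(2,2) = 34.241037
Backward induction: V(k, i) = exp(-r*dt) * [p * V(k+1, i) + (1-p) * V(k+1, i+1)].
  V(1,0) = exp(-r*dt) * [p*0.000000 + (1-p)*1.390000] = 0.770422
  V(1,1) = exp(-r*dt) * [p*1.390000 + (1-p)*34.241037] = 19.539865
  V(0,0) = exp(-r*dt) * [p*0.770422 + (1-p)*19.539865] = 11.141343


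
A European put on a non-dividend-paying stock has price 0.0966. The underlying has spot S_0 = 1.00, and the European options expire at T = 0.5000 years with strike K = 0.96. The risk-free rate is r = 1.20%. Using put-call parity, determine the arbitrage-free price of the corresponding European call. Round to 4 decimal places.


Answer: Call price = 0.1423

Derivation:
Put-call parity: C - P = S_0 * exp(-qT) - K * exp(-rT).
S_0 * exp(-qT) = 1.0000 * 1.00000000 = 1.00000000
K * exp(-rT) = 0.9600 * 0.99401796 = 0.95425725
C = P + S*exp(-qT) - K*exp(-rT)
C = 0.0966 + 1.00000000 - 0.95425725 = 0.1423


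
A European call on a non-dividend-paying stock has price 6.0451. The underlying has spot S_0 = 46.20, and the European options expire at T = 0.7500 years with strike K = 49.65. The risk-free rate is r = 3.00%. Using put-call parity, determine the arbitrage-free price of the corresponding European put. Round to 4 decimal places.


Answer: Put price = 8.3904

Derivation:
Put-call parity: C - P = S_0 * exp(-qT) - K * exp(-rT).
S_0 * exp(-qT) = 46.2000 * 1.00000000 = 46.20000000
K * exp(-rT) = 49.6500 * 0.97775124 = 48.54534893
P = C - S*exp(-qT) + K*exp(-rT)
P = 6.0451 - 46.20000000 + 48.54534893 = 8.3904


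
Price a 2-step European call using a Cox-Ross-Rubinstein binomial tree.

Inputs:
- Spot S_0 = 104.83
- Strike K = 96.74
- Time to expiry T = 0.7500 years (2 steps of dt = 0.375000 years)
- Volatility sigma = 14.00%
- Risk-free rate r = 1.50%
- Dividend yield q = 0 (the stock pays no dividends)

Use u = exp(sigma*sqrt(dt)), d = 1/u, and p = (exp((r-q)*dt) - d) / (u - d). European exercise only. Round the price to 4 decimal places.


Answer: Price = V(0,0) = 11.1614

Derivation:
dt = T/N = 0.375000
u = exp(sigma*sqrt(dt)) = 1.089514; d = 1/u = 0.917840
p = (exp((r-q)*dt) - d) / (u - d) = 0.511438
Discount per step: exp(-r*dt) = 0.994391
Stock lattice S(k, i) with i counting down-moves:
  k=0: S(0,0) = 104.8300
  k=1: S(1,0) = 114.2138; S(1,1) = 96.2172
  k=2: S(2,0) = 124.4376; S(2,1) = 104.8300; S(2,2) = 88.3120
Terminal payoffs V(N, i) = max(S_T - K, 0):
  V(2,0) = 27.697586; V(2,1) = 8.090000; V(2,2) = 0.000000
Backward induction: V(k, i) = exp(-r*dt) * [p * V(k+1, i) + (1-p) * V(k+1, i+1)].
  V(1,0) = exp(-r*dt) * [p*27.697586 + (1-p)*8.090000] = 18.016435
  V(1,1) = exp(-r*dt) * [p*8.090000 + (1-p)*0.000000] = 4.114325
  V(0,0) = exp(-r*dt) * [p*18.016435 + (1-p)*4.114325] = 11.161431


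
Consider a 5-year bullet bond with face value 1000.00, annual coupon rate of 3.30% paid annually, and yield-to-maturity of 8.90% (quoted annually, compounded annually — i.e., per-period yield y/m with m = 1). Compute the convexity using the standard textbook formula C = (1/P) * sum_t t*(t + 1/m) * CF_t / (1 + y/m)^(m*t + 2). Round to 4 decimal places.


Coupon per period c = face * coupon_rate / m = 33.000000
Periods per year m = 1; per-period yield y/m = 0.089000
Number of cashflows N = 5
Cashflows (t years, CF_t, discount factor 1/(1+y/m)^(m*t), PV):
  t = 1.0000: CF_t = 33.000000, DF = 0.918274, PV = 30.303030
  t = 2.0000: CF_t = 33.000000, DF = 0.843226, PV = 27.826474
  t = 3.0000: CF_t = 33.000000, DF = 0.774313, PV = 25.552318
  t = 4.0000: CF_t = 33.000000, DF = 0.711031, PV = 23.464020
  t = 5.0000: CF_t = 1033.000000, DF = 0.652921, PV = 674.467337
Price P = sum_t PV_t = 781.613180
Convexity numerator sum_t t*(t + 1/m) * CF_t / (1+y/m)^(m*t + 2):
  t = 1.0000: term = 51.104636
  t = 2.0000: term = 140.784120
  t = 3.0000: term = 258.556695
  t = 4.0000: term = 395.709664
  t = 5.0000: term = 17061.861724
Convexity = (1/P) * sum = 17908.016839 / 781.613180 = 22.911611

Answer: Convexity = 22.9116


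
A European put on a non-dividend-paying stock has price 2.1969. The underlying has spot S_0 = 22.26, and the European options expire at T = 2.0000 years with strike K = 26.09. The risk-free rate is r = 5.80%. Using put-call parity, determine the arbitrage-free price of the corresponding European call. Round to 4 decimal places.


Answer: Call price = 1.2244

Derivation:
Put-call parity: C - P = S_0 * exp(-qT) - K * exp(-rT).
S_0 * exp(-qT) = 22.2600 * 1.00000000 = 22.26000000
K * exp(-rT) = 26.0900 * 0.89047522 = 23.23249858
C = P + S*exp(-qT) - K*exp(-rT)
C = 2.1969 + 22.26000000 - 23.23249858 = 1.2244


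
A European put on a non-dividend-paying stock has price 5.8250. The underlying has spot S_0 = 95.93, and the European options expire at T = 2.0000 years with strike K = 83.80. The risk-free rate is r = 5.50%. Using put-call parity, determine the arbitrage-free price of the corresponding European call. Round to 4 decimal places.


Answer: Call price = 26.6841

Derivation:
Put-call parity: C - P = S_0 * exp(-qT) - K * exp(-rT).
S_0 * exp(-qT) = 95.9300 * 1.00000000 = 95.93000000
K * exp(-rT) = 83.8000 * 0.89583414 = 75.07090054
C = P + S*exp(-qT) - K*exp(-rT)
C = 5.8250 + 95.93000000 - 75.07090054 = 26.6841


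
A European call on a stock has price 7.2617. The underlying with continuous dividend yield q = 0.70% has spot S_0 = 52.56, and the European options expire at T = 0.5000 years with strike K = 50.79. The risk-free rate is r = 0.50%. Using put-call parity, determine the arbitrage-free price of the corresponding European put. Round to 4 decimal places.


Answer: Put price = 5.5485

Derivation:
Put-call parity: C - P = S_0 * exp(-qT) - K * exp(-rT).
S_0 * exp(-qT) = 52.5600 * 0.99650612 = 52.37636155
K * exp(-rT) = 50.7900 * 0.99750312 = 50.66318359
P = C - S*exp(-qT) + K*exp(-rT)
P = 7.2617 - 52.37636155 + 50.66318359 = 5.5485


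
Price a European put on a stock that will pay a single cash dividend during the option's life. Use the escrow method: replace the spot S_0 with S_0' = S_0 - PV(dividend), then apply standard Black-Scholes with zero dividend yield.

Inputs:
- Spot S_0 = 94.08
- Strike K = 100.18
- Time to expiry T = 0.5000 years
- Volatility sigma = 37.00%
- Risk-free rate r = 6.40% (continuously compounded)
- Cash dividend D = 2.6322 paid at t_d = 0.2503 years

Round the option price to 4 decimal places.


PV(D) = D * exp(-r * t_d) = 2.6322 * 0.98410842 = 2.59037020
S_0' = S_0 - PV(D) = 94.0800 - 2.59037020 = 91.48962980
d1 = (ln(S_0'/K) + (r + sigma^2/2)*T) / (sigma*sqrt(T)) = -0.09371243
d2 = d1 - sigma*sqrt(T) = -0.35534194
exp(-rT) = 0.96850658
N(-d1) = 0.53733120; N(-d2) = 0.63883328
P = K * exp(-rT) * N(-d2) - S_0' * N(-d1) = 100.1800 * 0.96850658 * 0.63883328 - 91.48962980 * 0.53733120 = 12.8226

Answer: Price = 12.8226


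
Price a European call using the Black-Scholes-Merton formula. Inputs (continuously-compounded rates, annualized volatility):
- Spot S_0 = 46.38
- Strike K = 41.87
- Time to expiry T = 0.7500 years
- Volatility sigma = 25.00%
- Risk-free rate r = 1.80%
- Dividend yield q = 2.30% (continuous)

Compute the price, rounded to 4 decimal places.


Answer: Price = 6.2641

Derivation:
d1 = (ln(S/K) + (r - q + 0.5*sigma^2) * T) / (sigma * sqrt(T)) = 0.56343036
d2 = d1 - sigma * sqrt(T) = 0.34692401
exp(-rT) = 0.98659072; exp(-qT) = 0.98289793
C = S_0 * exp(-qT) * N(d1) - K * exp(-rT) * N(d2)
N(d1) = 0.71342907; N(d2) = 0.63567580
C = 46.3800 * 0.98289793 * 0.71342907 - 41.8700 * 0.98659072 * 0.63567580 = 6.2641


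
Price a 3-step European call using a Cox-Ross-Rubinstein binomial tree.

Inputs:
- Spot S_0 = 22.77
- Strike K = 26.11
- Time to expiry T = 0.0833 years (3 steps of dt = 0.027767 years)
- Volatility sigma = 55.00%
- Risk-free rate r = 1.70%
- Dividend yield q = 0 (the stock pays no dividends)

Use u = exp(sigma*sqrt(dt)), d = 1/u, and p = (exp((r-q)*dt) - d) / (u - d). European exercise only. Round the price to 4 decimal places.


Answer: Price = V(0,0) = 0.4261

Derivation:
dt = T/N = 0.027767
u = exp(sigma*sqrt(dt)) = 1.095979; d = 1/u = 0.912426
p = (exp((r-q)*dt) - d) / (u - d) = 0.479676
Discount per step: exp(-r*dt) = 0.999528
Stock lattice S(k, i) with i counting down-moves:
  k=0: S(0,0) = 22.7700
  k=1: S(1,0) = 24.9554; S(1,1) = 20.7759
  k=2: S(2,0) = 27.3507; S(2,1) = 22.7700; S(2,2) = 18.9565
  k=3: S(3,0) = 29.9758; S(3,1) = 24.9554; S(3,2) = 20.7759; S(3,3) = 17.2964
Terminal payoffs V(N, i) = max(S_T - K, 0):
  V(3,0) = 3.865755; V(3,1) = 0.000000; V(3,2) = 0.000000; V(3,3) = 0.000000
Backward induction: V(k, i) = exp(-r*dt) * [p * V(k+1, i) + (1-p) * V(k+1, i+1)].
  V(2,0) = exp(-r*dt) * [p*3.865755 + (1-p)*0.000000] = 1.853435
  V(2,1) = exp(-r*dt) * [p*0.000000 + (1-p)*0.000000] = 0.000000
  V(2,2) = exp(-r*dt) * [p*0.000000 + (1-p)*0.000000] = 0.000000
  V(1,0) = exp(-r*dt) * [p*1.853435 + (1-p)*0.000000] = 0.888629
  V(1,1) = exp(-r*dt) * [p*0.000000 + (1-p)*0.000000] = 0.000000
  V(0,0) = exp(-r*dt) * [p*0.888629 + (1-p)*0.000000] = 0.426053


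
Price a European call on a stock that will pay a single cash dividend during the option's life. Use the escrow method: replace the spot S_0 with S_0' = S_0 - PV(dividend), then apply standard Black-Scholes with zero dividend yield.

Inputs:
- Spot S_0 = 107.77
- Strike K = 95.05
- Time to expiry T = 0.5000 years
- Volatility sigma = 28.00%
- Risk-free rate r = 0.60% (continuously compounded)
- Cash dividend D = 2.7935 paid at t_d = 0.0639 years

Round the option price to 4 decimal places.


Answer: Price = 14.0067

Derivation:
PV(D) = D * exp(-r * t_d) = 2.7935 * 0.99961667 = 2.79242918
S_0' = S_0 - PV(D) = 107.7700 - 2.79242918 = 104.97757082
d1 = (ln(S_0'/K) + (r + sigma^2/2)*T) / (sigma*sqrt(T)) = 0.61590843
d2 = d1 - sigma*sqrt(T) = 0.41791853
exp(-rT) = 0.99700450
N(d1) = 0.73102252; N(d2) = 0.66199666
C = S_0' * N(d1) - K * exp(-rT) * N(d2) = 104.97757082 * 0.73102252 - 95.0500 * 0.99700450 * 0.66199666 = 14.0067


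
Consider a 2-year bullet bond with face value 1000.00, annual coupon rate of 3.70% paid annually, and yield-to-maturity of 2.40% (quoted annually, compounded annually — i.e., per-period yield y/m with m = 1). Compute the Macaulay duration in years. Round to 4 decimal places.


Answer: Macaulay duration = 1.9648 years

Derivation:
Coupon per period c = face * coupon_rate / m = 37.000000
Periods per year m = 1; per-period yield y/m = 0.024000
Number of cashflows N = 2
Cashflows (t years, CF_t, discount factor 1/(1+y/m)^(m*t), PV):
  t = 1.0000: CF_t = 37.000000, DF = 0.976562, PV = 36.132812
  t = 2.0000: CF_t = 1037.000000, DF = 0.953674, PV = 988.960266
Price P = sum_t PV_t = 1025.093079
Macaulay numerator sum_t t * PV_t:
  t * PV_t at t = 1.0000: 36.132812
  t * PV_t at t = 2.0000: 1977.920532
Macaulay duration D = (sum_t t * PV_t) / P = 2014.053345 / 1025.093079 = 1.964752


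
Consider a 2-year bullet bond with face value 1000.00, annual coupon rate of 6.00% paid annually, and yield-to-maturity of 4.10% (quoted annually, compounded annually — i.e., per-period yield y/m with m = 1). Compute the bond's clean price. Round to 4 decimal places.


Answer: Price = 1035.7845

Derivation:
Coupon per period c = face * coupon_rate / m = 60.000000
Periods per year m = 1; per-period yield y/m = 0.041000
Number of cashflows N = 2
Cashflows (t years, CF_t, discount factor 1/(1+y/m)^(m*t), PV):
  t = 1.0000: CF_t = 60.000000, DF = 0.960615, PV = 57.636888
  t = 2.0000: CF_t = 1060.000000, DF = 0.922781, PV = 978.147628
Price P = sum_t PV_t = 1035.784516


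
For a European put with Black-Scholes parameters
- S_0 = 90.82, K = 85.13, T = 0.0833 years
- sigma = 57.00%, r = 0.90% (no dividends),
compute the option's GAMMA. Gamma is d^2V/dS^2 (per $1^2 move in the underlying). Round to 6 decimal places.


Answer: Gamma = 0.023795

Derivation:
d1 = 0.4800978156; d2 = 0.3155859011
phi(d1) = 0.3555158344; exp(-qT) = 1.0000000000; exp(-rT) = 0.9992505810
Gamma = exp(-qT) * phi(d1) / (S * sigma * sqrt(T)) = 1.0000000000 * 0.3555158344 / (90.8200 * 0.5700 * 0.2886173938) = 0.023795


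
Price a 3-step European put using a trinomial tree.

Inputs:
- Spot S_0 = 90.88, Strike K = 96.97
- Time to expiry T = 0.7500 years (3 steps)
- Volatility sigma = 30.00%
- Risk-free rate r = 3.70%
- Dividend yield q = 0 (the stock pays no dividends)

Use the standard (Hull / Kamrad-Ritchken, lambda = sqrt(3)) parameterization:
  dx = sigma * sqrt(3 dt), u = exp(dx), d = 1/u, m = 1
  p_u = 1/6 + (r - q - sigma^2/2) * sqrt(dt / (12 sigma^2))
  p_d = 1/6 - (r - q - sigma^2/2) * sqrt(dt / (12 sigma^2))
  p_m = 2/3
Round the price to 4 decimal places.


Answer: Price = V(0,0) = 11.4231

Derivation:
dt = T/N = 0.250000; dx = sigma*sqrt(3*dt) = 0.259808
u = exp(dx) = 1.296681; d = 1/u = 0.771200
p_u = 0.162818, p_m = 0.666667, p_d = 0.170516
Discount per step: exp(-r*dt) = 0.990793
Stock lattice S(k, j) with j the centered position index:
  k=0: S(0,+0) = 90.8800
  k=1: S(1,-1) = 70.0867; S(1,+0) = 90.8800; S(1,+1) = 117.8423
  k=2: S(2,-2) = 54.0508; S(2,-1) = 70.0867; S(2,+0) = 90.8800; S(2,+1) = 117.8423; S(2,+2) = 152.8039
  k=3: S(3,-3) = 41.6840; S(3,-2) = 54.0508; S(3,-1) = 70.0867; S(3,+0) = 90.8800; S(3,+1) = 117.8423; S(3,+2) = 152.8039; S(3,+3) = 198.1378
Terminal payoffs V(N, j) = max(K - S_T, 0):
  V(3,-3) = 55.286011; V(3,-2) = 42.919180; V(3,-1) = 26.883350; V(3,+0) = 6.090000; V(3,+1) = 0.000000; V(3,+2) = 0.000000; V(3,+3) = 0.000000
Backward induction: V(k, j) = exp(-r*dt) * [p_u * V(k+1, j+1) + p_m * V(k+1, j) + p_d * V(k+1, j-1)]
  V(2,-2) = exp(-r*dt) * [p_u*26.883350 + p_m*42.919180 + p_d*55.286011] = 42.026454
  V(2,-1) = exp(-r*dt) * [p_u*6.090000 + p_m*26.883350 + p_d*42.919180] = 25.990657
  V(2,+0) = exp(-r*dt) * [p_u*0.000000 + p_m*6.090000 + p_d*26.883350] = 8.564444
  V(2,+1) = exp(-r*dt) * [p_u*0.000000 + p_m*0.000000 + p_d*6.090000] = 1.028879
  V(2,+2) = exp(-r*dt) * [p_u*0.000000 + p_m*0.000000 + p_d*0.000000] = 0.000000
  V(1,-1) = exp(-r*dt) * [p_u*8.564444 + p_m*25.990657 + p_d*42.026454] = 25.649359
  V(1,+0) = exp(-r*dt) * [p_u*1.028879 + p_m*8.564444 + p_d*25.990657] = 10.214045
  V(1,+1) = exp(-r*dt) * [p_u*0.000000 + p_m*1.028879 + p_d*8.564444] = 2.126530
  V(0,+0) = exp(-r*dt) * [p_u*2.126530 + p_m*10.214045 + p_d*25.649359] = 11.423064


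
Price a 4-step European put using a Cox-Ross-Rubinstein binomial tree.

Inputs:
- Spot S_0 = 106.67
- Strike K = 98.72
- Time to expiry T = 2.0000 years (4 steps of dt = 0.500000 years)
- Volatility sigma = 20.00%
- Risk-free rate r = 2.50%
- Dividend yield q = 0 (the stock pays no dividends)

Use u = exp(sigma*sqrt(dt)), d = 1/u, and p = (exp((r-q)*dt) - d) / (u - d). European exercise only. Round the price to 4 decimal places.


Answer: Price = V(0,0) = 6.3093

Derivation:
dt = T/N = 0.500000
u = exp(sigma*sqrt(dt)) = 1.151910; d = 1/u = 0.868123
p = (exp((r-q)*dt) - d) / (u - d) = 0.509027
Discount per step: exp(-r*dt) = 0.987578
Stock lattice S(k, i) with i counting down-moves:
  k=0: S(0,0) = 106.6700
  k=1: S(1,0) = 122.8742; S(1,1) = 92.6027
  k=2: S(2,0) = 141.5400; S(2,1) = 106.6700; S(2,2) = 80.3906
  k=3: S(3,0) = 163.0414; S(3,1) = 122.8742; S(3,2) = 92.6027; S(3,3) = 69.7890
  k=4: S(4,0) = 187.8090; S(4,1) = 141.5400; S(4,2) = 106.6700; S(4,3) = 80.3906; S(4,4) = 60.5854
Terminal payoffs V(N, i) = max(K - S_T, 0):
  V(4,0) = 0.000000; V(4,1) = 0.000000; V(4,2) = 0.000000; V(4,3) = 18.329401; V(4,4) = 38.134564
Backward induction: V(k, i) = exp(-r*dt) * [p * V(k+1, i) + (1-p) * V(k+1, i+1)].
  V(3,0) = exp(-r*dt) * [p*0.000000 + (1-p)*0.000000] = 0.000000
  V(3,1) = exp(-r*dt) * [p*0.000000 + (1-p)*0.000000] = 0.000000
  V(3,2) = exp(-r*dt) * [p*0.000000 + (1-p)*18.329401] = 8.887448
  V(3,3) = exp(-r*dt) * [p*18.329401 + (1-p)*38.134564] = 27.704716
  V(2,0) = exp(-r*dt) * [p*0.000000 + (1-p)*0.000000] = 0.000000
  V(2,1) = exp(-r*dt) * [p*0.000000 + (1-p)*8.887448] = 4.309292
  V(2,2) = exp(-r*dt) * [p*8.887448 + (1-p)*27.704716] = 17.901049
  V(1,0) = exp(-r*dt) * [p*0.000000 + (1-p)*4.309292] = 2.089463
  V(1,1) = exp(-r*dt) * [p*4.309292 + (1-p)*17.901049] = 10.846050
  V(0,0) = exp(-r*dt) * [p*2.089463 + (1-p)*10.846050] = 6.309348


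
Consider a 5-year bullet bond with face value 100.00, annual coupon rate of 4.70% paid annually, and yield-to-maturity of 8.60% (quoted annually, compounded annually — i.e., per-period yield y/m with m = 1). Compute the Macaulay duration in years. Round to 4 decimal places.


Coupon per period c = face * coupon_rate / m = 4.700000
Periods per year m = 1; per-period yield y/m = 0.086000
Number of cashflows N = 5
Cashflows (t years, CF_t, discount factor 1/(1+y/m)^(m*t), PV):
  t = 1.0000: CF_t = 4.700000, DF = 0.920810, PV = 4.327808
  t = 2.0000: CF_t = 4.700000, DF = 0.847892, PV = 3.985091
  t = 3.0000: CF_t = 4.700000, DF = 0.780747, PV = 3.669513
  t = 4.0000: CF_t = 4.700000, DF = 0.718920, PV = 3.378925
  t = 5.0000: CF_t = 104.700000, DF = 0.661989, PV = 69.310264
Price P = sum_t PV_t = 84.671601
Macaulay numerator sum_t t * PV_t:
  t * PV_t at t = 1.0000: 4.327808
  t * PV_t at t = 2.0000: 7.970181
  t * PV_t at t = 3.0000: 11.008538
  t * PV_t at t = 4.0000: 13.515700
  t * PV_t at t = 5.0000: 346.551322
Macaulay duration D = (sum_t t * PV_t) / P = 383.373550 / 84.671601 = 4.527770

Answer: Macaulay duration = 4.5278 years


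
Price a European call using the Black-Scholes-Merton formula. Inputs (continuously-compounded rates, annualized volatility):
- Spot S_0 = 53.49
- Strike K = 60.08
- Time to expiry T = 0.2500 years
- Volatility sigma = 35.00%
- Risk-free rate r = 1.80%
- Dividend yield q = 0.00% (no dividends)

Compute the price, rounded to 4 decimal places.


Answer: Price = 1.5650

Derivation:
d1 = (ln(S/K) + (r - q + 0.5*sigma^2) * T) / (sigma * sqrt(T)) = -0.55068450
d2 = d1 - sigma * sqrt(T) = -0.72568450
exp(-rT) = 0.99551011; exp(-qT) = 1.00000000
C = S_0 * exp(-qT) * N(d1) - K * exp(-rT) * N(d2)
N(d1) = 0.29092499; N(d2) = 0.23401610
C = 53.4900 * 1.00000000 * 0.29092499 - 60.0800 * 0.99551011 * 0.23401610 = 1.5650


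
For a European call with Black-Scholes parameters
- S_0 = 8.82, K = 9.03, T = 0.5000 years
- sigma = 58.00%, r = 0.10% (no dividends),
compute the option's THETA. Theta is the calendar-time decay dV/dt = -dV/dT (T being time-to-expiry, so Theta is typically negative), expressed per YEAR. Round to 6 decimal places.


d1 = 0.1489057221; d2 = -0.2612162110
phi(d1) = 0.3945438505; exp(-qT) = 1.0000000000; exp(-rT) = 0.9995001250
Theta = -S*exp(-qT)*phi(d1)*sigma/(2*sqrt(T)) - r*K*exp(-rT)*N(d2) + q*S*exp(-qT)*N(d1)
N(d1) = 0.5591859870; N(d2) = 0.3969628887; sqrt(T) = 0.7071067812
Term 1 = -8.8200 * 1.0000000000 * 0.3945438505 * 0.5800 / (2 * 0.7071067812) = -1.4271737843
Term 2 = -0.0010 * 9.0300 * 0.9995001250 * 0.3969628887 = -0.0035827830
Term 3 = 0 (no dividend yield, q = 0)
Theta = -1.4271737843 + (-0.0035827830) + (0.0000000000) = -1.430757

Answer: Theta = -1.430757


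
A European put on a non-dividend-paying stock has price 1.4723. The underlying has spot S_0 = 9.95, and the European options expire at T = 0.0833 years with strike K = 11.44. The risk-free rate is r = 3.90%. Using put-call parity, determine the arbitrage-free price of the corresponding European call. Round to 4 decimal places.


Put-call parity: C - P = S_0 * exp(-qT) - K * exp(-rT).
S_0 * exp(-qT) = 9.9500 * 1.00000000 = 9.95000000
K * exp(-rT) = 11.4400 * 0.99675657 = 11.40289518
C = P + S*exp(-qT) - K*exp(-rT)
C = 1.4723 + 9.95000000 - 11.40289518 = 0.0194

Answer: Call price = 0.0194


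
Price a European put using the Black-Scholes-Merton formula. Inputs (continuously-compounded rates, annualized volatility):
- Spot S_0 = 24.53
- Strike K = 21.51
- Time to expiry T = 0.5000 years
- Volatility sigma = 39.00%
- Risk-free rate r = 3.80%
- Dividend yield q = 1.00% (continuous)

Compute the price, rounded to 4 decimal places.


d1 = (ln(S/K) + (r - q + 0.5*sigma^2) * T) / (sigma * sqrt(T)) = 0.66505719
d2 = d1 - sigma * sqrt(T) = 0.38928555
exp(-rT) = 0.98117936; exp(-qT) = 0.99501248
P = K * exp(-rT) * N(-d2) - S_0 * exp(-qT) * N(-d1)
N(-d1) = 0.25300696; N(-d2) = 0.34853246
P = 21.5100 * 0.98117936 * 0.34853246 - 24.5300 * 0.99501248 * 0.25300696 = 1.1805

Answer: Price = 1.1805


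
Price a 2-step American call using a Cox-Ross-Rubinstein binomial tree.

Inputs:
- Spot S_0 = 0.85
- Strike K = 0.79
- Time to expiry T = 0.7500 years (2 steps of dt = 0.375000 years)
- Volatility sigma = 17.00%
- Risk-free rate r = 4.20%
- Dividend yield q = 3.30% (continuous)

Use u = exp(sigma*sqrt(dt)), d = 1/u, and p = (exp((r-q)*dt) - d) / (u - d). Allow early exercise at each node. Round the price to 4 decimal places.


Answer: Price = V(0,0) = 0.0888

Derivation:
dt = T/N = 0.375000
u = exp(sigma*sqrt(dt)) = 1.109715; d = 1/u = 0.901132
p = (exp((r-q)*dt) - d) / (u - d) = 0.490206
Discount per step: exp(-r*dt) = 0.984373
Stock lattice S(k, i) with i counting down-moves:
  k=0: S(0,0) = 0.8500
  k=1: S(1,0) = 0.9433; S(1,1) = 0.7660
  k=2: S(2,0) = 1.0467; S(2,1) = 0.8500; S(2,2) = 0.6902
Terminal payoffs V(N, i) = max(S_T - K, 0):
  V(2,0) = 0.256747; V(2,1) = 0.060000; V(2,2) = 0.000000
Backward induction: V(k, i) = exp(-r*dt) * [p * V(k+1, i) + (1-p) * V(k+1, i+1)]; then take max(V_cont, immediate exercise) for American.
  V(1,0) = exp(-r*dt) * [p*0.256747 + (1-p)*0.060000] = 0.154002; exercise = 0.153258; V(1,0) = max -> 0.154002
  V(1,1) = exp(-r*dt) * [p*0.060000 + (1-p)*0.000000] = 0.028953; exercise = 0.000000; V(1,1) = max -> 0.028953
  V(0,0) = exp(-r*dt) * [p*0.154002 + (1-p)*0.028953] = 0.088842; exercise = 0.060000; V(0,0) = max -> 0.088842


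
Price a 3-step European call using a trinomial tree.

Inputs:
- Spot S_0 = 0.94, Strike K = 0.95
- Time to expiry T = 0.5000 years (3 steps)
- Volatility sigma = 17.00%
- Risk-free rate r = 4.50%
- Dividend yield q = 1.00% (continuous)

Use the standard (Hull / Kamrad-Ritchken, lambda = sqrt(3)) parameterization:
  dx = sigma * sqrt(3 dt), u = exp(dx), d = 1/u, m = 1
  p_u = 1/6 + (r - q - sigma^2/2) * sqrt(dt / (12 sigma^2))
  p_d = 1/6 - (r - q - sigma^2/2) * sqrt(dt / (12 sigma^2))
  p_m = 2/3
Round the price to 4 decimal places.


dt = T/N = 0.166667; dx = sigma*sqrt(3*dt) = 0.120208
u = exp(dx) = 1.127732; d = 1/u = 0.886736
p_u = 0.180913, p_m = 0.666667, p_d = 0.152421
Discount per step: exp(-r*dt) = 0.992528
Stock lattice S(k, j) with j the centered position index:
  k=0: S(0,+0) = 0.9400
  k=1: S(1,-1) = 0.8335; S(1,+0) = 0.9400; S(1,+1) = 1.0601
  k=2: S(2,-2) = 0.7391; S(2,-1) = 0.8335; S(2,+0) = 0.9400; S(2,+1) = 1.0601; S(2,+2) = 1.1955
  k=3: S(3,-3) = 0.6554; S(3,-2) = 0.7391; S(3,-1) = 0.8335; S(3,+0) = 0.9400; S(3,+1) = 1.0601; S(3,+2) = 1.1955; S(3,+3) = 1.3482
Terminal payoffs V(N, j) = max(S_T - K, 0):
  V(3,-3) = 0.000000; V(3,-2) = 0.000000; V(3,-1) = 0.000000; V(3,+0) = 0.000000; V(3,+1) = 0.110068; V(3,+2) = 0.245472; V(3,+3) = 0.398171
Backward induction: V(k, j) = exp(-r*dt) * [p_u * V(k+1, j+1) + p_m * V(k+1, j) + p_d * V(k+1, j-1)]
  V(2,-2) = exp(-r*dt) * [p_u*0.000000 + p_m*0.000000 + p_d*0.000000] = 0.000000
  V(2,-1) = exp(-r*dt) * [p_u*0.000000 + p_m*0.000000 + p_d*0.000000] = 0.000000
  V(2,+0) = exp(-r*dt) * [p_u*0.110068 + p_m*0.000000 + p_d*0.000000] = 0.019764
  V(2,+1) = exp(-r*dt) * [p_u*0.245472 + p_m*0.110068 + p_d*0.000000] = 0.116907
  V(2,+2) = exp(-r*dt) * [p_u*0.398171 + p_m*0.245472 + p_d*0.110068] = 0.250572
  V(1,-1) = exp(-r*dt) * [p_u*0.019764 + p_m*0.000000 + p_d*0.000000] = 0.003549
  V(1,+0) = exp(-r*dt) * [p_u*0.116907 + p_m*0.019764 + p_d*0.000000] = 0.034069
  V(1,+1) = exp(-r*dt) * [p_u*0.250572 + p_m*0.116907 + p_d*0.019764] = 0.125339
  V(0,+0) = exp(-r*dt) * [p_u*0.125339 + p_m*0.034069 + p_d*0.003549] = 0.045586

Answer: Price = V(0,0) = 0.0456


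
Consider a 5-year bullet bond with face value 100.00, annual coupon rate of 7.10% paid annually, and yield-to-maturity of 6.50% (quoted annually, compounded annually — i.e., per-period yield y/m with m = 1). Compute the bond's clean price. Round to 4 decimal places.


Answer: Price = 102.4934

Derivation:
Coupon per period c = face * coupon_rate / m = 7.100000
Periods per year m = 1; per-period yield y/m = 0.065000
Number of cashflows N = 5
Cashflows (t years, CF_t, discount factor 1/(1+y/m)^(m*t), PV):
  t = 1.0000: CF_t = 7.100000, DF = 0.938967, PV = 6.666667
  t = 2.0000: CF_t = 7.100000, DF = 0.881659, PV = 6.259781
  t = 3.0000: CF_t = 7.100000, DF = 0.827849, PV = 5.877729
  t = 4.0000: CF_t = 7.100000, DF = 0.777323, PV = 5.518994
  t = 5.0000: CF_t = 107.100000, DF = 0.729881, PV = 78.170238
Price P = sum_t PV_t = 102.493408


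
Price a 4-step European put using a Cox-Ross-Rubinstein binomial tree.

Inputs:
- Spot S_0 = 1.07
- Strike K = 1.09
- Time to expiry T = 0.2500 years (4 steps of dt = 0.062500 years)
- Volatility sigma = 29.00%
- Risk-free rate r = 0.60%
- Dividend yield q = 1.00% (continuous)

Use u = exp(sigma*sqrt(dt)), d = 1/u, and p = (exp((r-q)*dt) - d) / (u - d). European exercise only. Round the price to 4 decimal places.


Answer: Price = V(0,0) = 0.0729

Derivation:
dt = T/N = 0.062500
u = exp(sigma*sqrt(dt)) = 1.075193; d = 1/u = 0.930066
p = (exp((r-q)*dt) - d) / (u - d) = 0.480161
Discount per step: exp(-r*dt) = 0.999625
Stock lattice S(k, i) with i counting down-moves:
  k=0: S(0,0) = 1.0700
  k=1: S(1,0) = 1.1505; S(1,1) = 0.9952
  k=2: S(2,0) = 1.2370; S(2,1) = 1.0700; S(2,2) = 0.9256
  k=3: S(3,0) = 1.3300; S(3,1) = 1.1505; S(3,2) = 0.9952; S(3,3) = 0.8608
  k=4: S(4,0) = 1.4300; S(4,1) = 1.2370; S(4,2) = 1.0700; S(4,3) = 0.9256; S(4,4) = 0.8006
Terminal payoffs V(N, i) = max(K - S_T, 0):
  V(4,0) = 0.000000; V(4,1) = 0.000000; V(4,2) = 0.020000; V(4,3) = 0.164426; V(4,4) = 0.289358
Backward induction: V(k, i) = exp(-r*dt) * [p * V(k+1, i) + (1-p) * V(k+1, i+1)].
  V(3,0) = exp(-r*dt) * [p*0.000000 + (1-p)*0.000000] = 0.000000
  V(3,1) = exp(-r*dt) * [p*0.000000 + (1-p)*0.020000] = 0.010393
  V(3,2) = exp(-r*dt) * [p*0.020000 + (1-p)*0.164426] = 0.095043
  V(3,3) = exp(-r*dt) * [p*0.164426 + (1-p)*0.289358] = 0.229285
  V(2,0) = exp(-r*dt) * [p*0.000000 + (1-p)*0.010393] = 0.005401
  V(2,1) = exp(-r*dt) * [p*0.010393 + (1-p)*0.095043] = 0.054377
  V(2,2) = exp(-r*dt) * [p*0.095043 + (1-p)*0.229285] = 0.164765
  V(1,0) = exp(-r*dt) * [p*0.005401 + (1-p)*0.054377] = 0.030849
  V(1,1) = exp(-r*dt) * [p*0.054377 + (1-p)*0.164765] = 0.111719
  V(0,0) = exp(-r*dt) * [p*0.030849 + (1-p)*0.111719] = 0.072861
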